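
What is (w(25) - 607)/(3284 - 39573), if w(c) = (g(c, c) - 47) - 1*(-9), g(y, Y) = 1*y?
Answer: 620/36289 ≈ 0.017085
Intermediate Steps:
g(y, Y) = y
w(c) = -38 + c (w(c) = (c - 47) - 1*(-9) = (-47 + c) + 9 = -38 + c)
(w(25) - 607)/(3284 - 39573) = ((-38 + 25) - 607)/(3284 - 39573) = (-13 - 607)/(-36289) = -620*(-1/36289) = 620/36289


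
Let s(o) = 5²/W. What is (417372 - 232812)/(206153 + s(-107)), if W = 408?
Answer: 75300480/84110449 ≈ 0.89526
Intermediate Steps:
s(o) = 25/408 (s(o) = 5²/408 = 25*(1/408) = 25/408)
(417372 - 232812)/(206153 + s(-107)) = (417372 - 232812)/(206153 + 25/408) = 184560/(84110449/408) = 184560*(408/84110449) = 75300480/84110449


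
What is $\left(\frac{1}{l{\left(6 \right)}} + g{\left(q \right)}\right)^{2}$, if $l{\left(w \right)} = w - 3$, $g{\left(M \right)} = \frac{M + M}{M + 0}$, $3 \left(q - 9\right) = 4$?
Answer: $\frac{49}{9} \approx 5.4444$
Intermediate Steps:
$q = \frac{31}{3}$ ($q = 9 + \frac{1}{3} \cdot 4 = 9 + \frac{4}{3} = \frac{31}{3} \approx 10.333$)
$g{\left(M \right)} = 2$ ($g{\left(M \right)} = \frac{2 M}{M} = 2$)
$l{\left(w \right)} = -3 + w$
$\left(\frac{1}{l{\left(6 \right)}} + g{\left(q \right)}\right)^{2} = \left(\frac{1}{-3 + 6} + 2\right)^{2} = \left(\frac{1}{3} + 2\right)^{2} = \left(\frac{7}{3}\right)^{2} = \frac{49}{9}$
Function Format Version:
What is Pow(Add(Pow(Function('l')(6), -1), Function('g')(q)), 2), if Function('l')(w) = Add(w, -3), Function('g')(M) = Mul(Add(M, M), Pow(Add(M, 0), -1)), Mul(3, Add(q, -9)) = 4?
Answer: Rational(49, 9) ≈ 5.4444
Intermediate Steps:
q = Rational(31, 3) (q = Add(9, Mul(Rational(1, 3), 4)) = Add(9, Rational(4, 3)) = Rational(31, 3) ≈ 10.333)
Function('g')(M) = 2 (Function('g')(M) = Mul(Mul(2, M), Pow(M, -1)) = 2)
Function('l')(w) = Add(-3, w)
Pow(Add(Pow(Function('l')(6), -1), Function('g')(q)), 2) = Pow(Add(Pow(Add(-3, 6), -1), 2), 2) = Pow(Add(Pow(3, -1), 2), 2) = Pow(Add(Rational(1, 3), 2), 2) = Pow(Rational(7, 3), 2) = Rational(49, 9)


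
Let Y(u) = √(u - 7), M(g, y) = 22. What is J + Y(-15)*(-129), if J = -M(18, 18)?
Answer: -22 - 129*I*√22 ≈ -22.0 - 605.06*I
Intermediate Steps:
J = -22 (J = -1*22 = -22)
Y(u) = √(-7 + u)
J + Y(-15)*(-129) = -22 + √(-7 - 15)*(-129) = -22 + √(-22)*(-129) = -22 + (I*√22)*(-129) = -22 - 129*I*√22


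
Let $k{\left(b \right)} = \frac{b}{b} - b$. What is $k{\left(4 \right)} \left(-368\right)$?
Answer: $1104$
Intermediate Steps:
$k{\left(b \right)} = 1 - b$
$k{\left(4 \right)} \left(-368\right) = \left(1 - 4\right) \left(-368\right) = \left(-3\right) \left(-368\right) = 1104$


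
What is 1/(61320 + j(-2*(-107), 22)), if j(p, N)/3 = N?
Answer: 1/61386 ≈ 1.6290e-5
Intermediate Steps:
j(p, N) = 3*N
1/(61320 + j(-2*(-107), 22)) = 1/(61320 + 3*22) = 1/(61320 + 66) = 1/61386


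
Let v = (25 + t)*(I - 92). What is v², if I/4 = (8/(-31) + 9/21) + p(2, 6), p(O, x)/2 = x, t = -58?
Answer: 96224040000/47089 ≈ 2.0435e+6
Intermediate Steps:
p(O, x) = 2*x
I = 10564/217 (I = 4*((8/(-31) + 9/21) + 2*6) = 4*((8*(-1/31) + 9*(1/21)) + 12) = 4*((-8/31 + 3/7) + 12) = 4*(37/217 + 12) = 4*(2641/217) = 10564/217 ≈ 48.682)
v = 310200/217 (v = (25 - 58)*(10564/217 - 92) = -33*(-9400/217) = 310200/217 ≈ 1429.5)
v² = (310200/217)² = 96224040000/47089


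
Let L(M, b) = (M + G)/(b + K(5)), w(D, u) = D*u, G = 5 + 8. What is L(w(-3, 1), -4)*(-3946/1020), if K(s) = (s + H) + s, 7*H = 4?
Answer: -13811/2346 ≈ -5.8870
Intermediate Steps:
H = 4/7 (H = (1/7)*4 = 4/7 ≈ 0.57143)
K(s) = 4/7 + 2*s (K(s) = (s + 4/7) + s = (4/7 + s) + s = 4/7 + 2*s)
G = 13
L(M, b) = (13 + M)/(74/7 + b) (L(M, b) = (M + 13)/(b + (4/7 + 2*5)) = (13 + M)/(b + (4/7 + 10)) = (13 + M)/(b + 74/7) = (13 + M)/(74/7 + b))
L(w(-3, 1), -4)*(-3946/1020) = (7*(13 - 3*1)/(74 + 7*(-4)))*(-3946/1020) = (7*(13 - 3)/(74 - 28))*(-3946*1/1020) = (7*10/46)*(-1973/510) = (7*(1/46)*10)*(-1973/510) = (35/23)*(-1973/510) = -13811/2346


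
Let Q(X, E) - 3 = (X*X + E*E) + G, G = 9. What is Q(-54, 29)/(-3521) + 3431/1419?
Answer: 6732340/4996299 ≈ 1.3475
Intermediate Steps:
Q(X, E) = 12 + E**2 + X**2 (Q(X, E) = 3 + ((X*X + E*E) + 9) = 3 + ((X**2 + E**2) + 9) = 3 + ((E**2 + X**2) + 9) = 3 + (9 + E**2 + X**2) = 12 + E**2 + X**2)
Q(-54, 29)/(-3521) + 3431/1419 = (12 + 29**2 + (-54)**2)/(-3521) + 3431/1419 = (12 + 841 + 2916)*(-1/3521) + 3431*(1/1419) = 3769*(-1/3521) + 3431/1419 = -3769/3521 + 3431/1419 = 6732340/4996299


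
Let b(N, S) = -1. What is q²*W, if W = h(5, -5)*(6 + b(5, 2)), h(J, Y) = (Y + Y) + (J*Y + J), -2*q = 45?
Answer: -151875/2 ≈ -75938.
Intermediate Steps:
q = -45/2 (q = -½*45 = -45/2 ≈ -22.500)
h(J, Y) = J + 2*Y + J*Y (h(J, Y) = 2*Y + (J + J*Y) = J + 2*Y + J*Y)
W = -150 (W = (5 + 2*(-5) + 5*(-5))*(6 - 1) = (5 - 10 - 25)*5 = -30*5 = -150)
q²*W = (-45/2)²*(-150) = (2025/4)*(-150) = -151875/2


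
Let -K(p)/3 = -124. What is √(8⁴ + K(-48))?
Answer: 2*√1117 ≈ 66.843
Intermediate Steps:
K(p) = 372 (K(p) = -3*(-124) = 372)
√(8⁴ + K(-48)) = √(8⁴ + 372) = √(4096 + 372) = √4468 = 2*√1117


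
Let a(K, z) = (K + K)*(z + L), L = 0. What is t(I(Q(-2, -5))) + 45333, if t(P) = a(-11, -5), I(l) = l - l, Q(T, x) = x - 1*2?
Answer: 45443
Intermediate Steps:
Q(T, x) = -2 + x (Q(T, x) = x - 2 = -2 + x)
a(K, z) = 2*K*z (a(K, z) = (K + K)*(z + 0) = (2*K)*z = 2*K*z)
I(l) = 0
t(P) = 110 (t(P) = 2*(-11)*(-5) = 110)
t(I(Q(-2, -5))) + 45333 = 110 + 45333 = 45443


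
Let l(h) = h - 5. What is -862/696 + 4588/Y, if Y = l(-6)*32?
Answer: -109271/7656 ≈ -14.273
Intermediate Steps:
l(h) = -5 + h
Y = -352 (Y = (-5 - 6)*32 = -11*32 = -352)
-862/696 + 4588/Y = -862/696 + 4588/(-352) = -862*1/696 + 4588*(-1/352) = -431/348 - 1147/88 = -109271/7656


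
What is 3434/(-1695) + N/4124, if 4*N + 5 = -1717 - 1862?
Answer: -3920134/1747545 ≈ -2.2432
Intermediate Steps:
N = -896 (N = -5/4 + (-1717 - 1862)/4 = -5/4 + (1/4)*(-3579) = -5/4 - 3579/4 = -896)
3434/(-1695) + N/4124 = 3434/(-1695) - 896/4124 = 3434*(-1/1695) - 896*1/4124 = -3434/1695 - 224/1031 = -3920134/1747545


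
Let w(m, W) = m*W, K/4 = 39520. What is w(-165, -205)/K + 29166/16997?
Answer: 1037096961/537377152 ≈ 1.9299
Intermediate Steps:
K = 158080 (K = 4*39520 = 158080)
w(m, W) = W*m
w(-165, -205)/K + 29166/16997 = -205*(-165)/158080 + 29166/16997 = 33825*(1/158080) + 29166*(1/16997) = 6765/31616 + 29166/16997 = 1037096961/537377152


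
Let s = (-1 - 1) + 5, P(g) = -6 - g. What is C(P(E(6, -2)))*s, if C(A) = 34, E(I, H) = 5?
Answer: 102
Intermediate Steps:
s = 3 (s = -2 + 5 = 3)
C(P(E(6, -2)))*s = 34*3 = 102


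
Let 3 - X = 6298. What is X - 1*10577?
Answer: -16872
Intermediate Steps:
X = -6295 (X = 3 - 1*6298 = 3 - 6298 = -6295)
X - 1*10577 = -6295 - 1*10577 = -6295 - 10577 = -16872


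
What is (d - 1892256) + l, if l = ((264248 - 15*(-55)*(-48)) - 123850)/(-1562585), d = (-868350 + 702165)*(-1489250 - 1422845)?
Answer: 756204596728138817/1562585 ≈ 4.8394e+11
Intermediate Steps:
d = 483946507575 (d = -166185*(-2912095) = 483946507575)
l = -100798/1562585 (l = ((264248 + 825*(-48)) - 123850)*(-1/1562585) = ((264248 - 39600) - 123850)*(-1/1562585) = (224648 - 123850)*(-1/1562585) = 100798*(-1/1562585) = -100798/1562585 ≈ -0.064507)
(d - 1892256) + l = (483946507575 - 1892256) - 100798/1562585 = 483944615319 - 100798/1562585 = 756204596728138817/1562585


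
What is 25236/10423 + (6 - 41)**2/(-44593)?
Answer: 1112580773/464792839 ≈ 2.3937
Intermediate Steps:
25236/10423 + (6 - 41)**2/(-44593) = 25236*(1/10423) + (-35)**2*(-1/44593) = 25236/10423 + 1225*(-1/44593) = 25236/10423 - 1225/44593 = 1112580773/464792839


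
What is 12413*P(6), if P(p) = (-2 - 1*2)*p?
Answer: -297912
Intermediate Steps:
P(p) = -4*p (P(p) = (-2 - 2)*p = -4*p)
12413*P(6) = 12413*(-4*6) = 12413*(-24) = -297912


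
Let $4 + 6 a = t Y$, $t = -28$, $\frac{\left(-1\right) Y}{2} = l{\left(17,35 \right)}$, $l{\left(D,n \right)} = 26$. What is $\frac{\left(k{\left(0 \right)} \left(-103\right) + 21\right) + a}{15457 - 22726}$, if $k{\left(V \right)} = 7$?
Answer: $\frac{458}{7269} \approx 0.063007$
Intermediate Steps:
$Y = -52$ ($Y = \left(-2\right) 26 = -52$)
$a = 242$ ($a = - \frac{2}{3} + \frac{\left(-28\right) \left(-52\right)}{6} = - \frac{2}{3} + \frac{1}{6} \cdot 1456 = - \frac{2}{3} + \frac{728}{3} = 242$)
$\frac{\left(k{\left(0 \right)} \left(-103\right) + 21\right) + a}{15457 - 22726} = \frac{\left(7 \left(-103\right) + 21\right) + 242}{15457 - 22726} = \frac{\left(-721 + 21\right) + 242}{-7269} = \left(-700 + 242\right) \left(- \frac{1}{7269}\right) = \left(-458\right) \left(- \frac{1}{7269}\right) = \frac{458}{7269}$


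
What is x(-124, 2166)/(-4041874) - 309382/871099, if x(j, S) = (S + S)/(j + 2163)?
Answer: -1274869368374860/3589529411316757 ≈ -0.35516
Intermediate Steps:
x(j, S) = 2*S/(2163 + j) (x(j, S) = (2*S)/(2163 + j) = 2*S/(2163 + j))
x(-124, 2166)/(-4041874) - 309382/871099 = (2*2166/(2163 - 124))/(-4041874) - 309382/871099 = (2*2166/2039)*(-1/4041874) - 309382*1/871099 = (2*2166*(1/2039))*(-1/4041874) - 309382/871099 = (4332/2039)*(-1/4041874) - 309382/871099 = -2166/4120690543 - 309382/871099 = -1274869368374860/3589529411316757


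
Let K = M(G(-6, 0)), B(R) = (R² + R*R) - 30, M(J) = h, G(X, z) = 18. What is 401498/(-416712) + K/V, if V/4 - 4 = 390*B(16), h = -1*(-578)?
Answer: -18853746287/19583797152 ≈ -0.96272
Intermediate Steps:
h = 578
M(J) = 578
B(R) = -30 + 2*R² (B(R) = (R² + R²) - 30 = 2*R² - 30 = -30 + 2*R²)
K = 578
V = 751936 (V = 16 + 4*(390*(-30 + 2*16²)) = 16 + 4*(390*(-30 + 2*256)) = 16 + 4*(390*(-30 + 512)) = 16 + 4*(390*482) = 16 + 4*187980 = 16 + 751920 = 751936)
401498/(-416712) + K/V = 401498/(-416712) + 578/751936 = 401498*(-1/416712) + 578*(1/751936) = -200749/208356 + 289/375968 = -18853746287/19583797152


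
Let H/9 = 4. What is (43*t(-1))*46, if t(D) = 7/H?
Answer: 6923/18 ≈ 384.61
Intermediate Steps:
H = 36 (H = 9*4 = 36)
t(D) = 7/36
(43*t(-1))*46 = (43*(7/36))*46 = (301/36)*46 = 6923/18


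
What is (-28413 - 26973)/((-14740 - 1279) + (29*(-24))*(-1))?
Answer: 55386/15323 ≈ 3.6146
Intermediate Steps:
(-28413 - 26973)/((-14740 - 1279) + (29*(-24))*(-1)) = -55386/(-16019 - 696*(-1)) = -55386/(-16019 + 696) = -55386/(-15323) = -55386*(-1/15323) = 55386/15323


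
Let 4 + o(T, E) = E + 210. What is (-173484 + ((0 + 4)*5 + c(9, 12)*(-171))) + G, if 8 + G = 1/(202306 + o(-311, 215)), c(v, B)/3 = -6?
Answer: -34543464437/202727 ≈ -1.7039e+5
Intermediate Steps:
o(T, E) = 206 + E (o(T, E) = -4 + (E + 210) = -4 + (210 + E) = 206 + E)
c(v, B) = -18 (c(v, B) = 3*(-6) = -18)
G = -1621815/202727 (G = -8 + 1/(202306 + (206 + 215)) = -8 + 1/(202306 + 421) = -8 + 1/202727 = -1621815/202727 ≈ -8.0000)
(-173484 + ((0 + 4)*5 + c(9, 12)*(-171))) + G = (-173484 + ((0 + 4)*5 - 18*(-171))) - 1621815/202727 = (-173484 + (4*5 + 3078)) - 1621815/202727 = (-173484 + (20 + 3078)) - 1621815/202727 = (-173484 + 3098) - 1621815/202727 = -170386 - 1621815/202727 = -34543464437/202727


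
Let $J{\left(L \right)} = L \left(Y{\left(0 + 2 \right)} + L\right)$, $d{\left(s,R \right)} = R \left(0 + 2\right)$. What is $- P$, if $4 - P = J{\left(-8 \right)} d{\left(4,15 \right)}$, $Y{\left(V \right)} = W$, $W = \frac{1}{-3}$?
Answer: $1996$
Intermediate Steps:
$W = - \frac{1}{3} \approx -0.33333$
$Y{\left(V \right)} = - \frac{1}{3}$
$d{\left(s,R \right)} = 2 R$ ($d{\left(s,R \right)} = R 2 = 2 R$)
$J{\left(L \right)} = L \left(- \frac{1}{3} + L\right)$
$P = -1996$ ($P = 4 - - 8 \left(- \frac{1}{3} - 8\right) 2 \cdot 15 = 4 - \left(-8\right) \left(- \frac{25}{3}\right) 30 = 4 - \frac{200}{3} \cdot 30 = 4 - 2000 = -1996$)
$- P = \left(-1\right) \left(-1996\right) = 1996$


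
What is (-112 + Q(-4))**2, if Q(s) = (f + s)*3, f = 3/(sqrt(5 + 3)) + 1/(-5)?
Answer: 3107057/200 - 5607*sqrt(2)/10 ≈ 14742.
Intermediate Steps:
f = -1/5 + 3*sqrt(2)/4 (f = 3/(sqrt(8)) + 1*(-1/5) = 3/((2*sqrt(2))) - 1/5 = 3*(sqrt(2)/4) - 1/5 = 3*sqrt(2)/4 - 1/5 = -1/5 + 3*sqrt(2)/4 ≈ 0.86066)
Q(s) = -3/5 + 3*s + 9*sqrt(2)/4 (Q(s) = ((-1/5 + 3*sqrt(2)/4) + s)*3 = (-1/5 + s + 3*sqrt(2)/4)*3 = -3/5 + 3*s + 9*sqrt(2)/4)
(-112 + Q(-4))**2 = (-112 + (-3/5 + 3*(-4) + 9*sqrt(2)/4))**2 = (-112 + (-3/5 - 12 + 9*sqrt(2)/4))**2 = (-112 + (-63/5 + 9*sqrt(2)/4))**2 = (-623/5 + 9*sqrt(2)/4)**2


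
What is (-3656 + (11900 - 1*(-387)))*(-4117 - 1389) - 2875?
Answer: -47525161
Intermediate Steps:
(-3656 + (11900 - 1*(-387)))*(-4117 - 1389) - 2875 = (-3656 + (11900 + 387))*(-5506) - 2875 = (-3656 + 12287)*(-5506) - 2875 = 8631*(-5506) - 2875 = -47522286 - 2875 = -47525161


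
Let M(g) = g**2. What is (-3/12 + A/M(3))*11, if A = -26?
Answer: -1243/36 ≈ -34.528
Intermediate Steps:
(-3/12 + A/M(3))*11 = (-3/12 - 26/(3**2))*11 = (-3*1/12 - 26/9)*11 = (-1/4 - 26*1/9)*11 = (-1/4 - 26/9)*11 = -113/36*11 = -1243/36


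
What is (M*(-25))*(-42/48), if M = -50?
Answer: -4375/4 ≈ -1093.8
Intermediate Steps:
(M*(-25))*(-42/48) = (-50*(-25))*(-42/48) = 1250*(-42*1/48) = 1250*(-7/8) = -4375/4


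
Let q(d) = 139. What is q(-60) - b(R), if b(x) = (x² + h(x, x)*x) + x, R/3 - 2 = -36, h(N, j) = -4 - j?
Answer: -167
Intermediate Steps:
R = -102 (R = 6 + 3*(-36) = 6 - 108 = -102)
b(x) = x + x² + x*(-4 - x) (b(x) = (x² + (-4 - x)*x) + x = (x² + x*(-4 - x)) + x = x + x² + x*(-4 - x))
q(-60) - b(R) = 139 - (-3)*(-102) = 139 - 1*306 = 139 - 306 = -167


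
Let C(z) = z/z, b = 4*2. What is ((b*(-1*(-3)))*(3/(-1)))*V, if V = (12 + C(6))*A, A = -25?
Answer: 23400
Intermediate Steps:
b = 8
C(z) = 1
V = -325 (V = (12 + 1)*(-25) = 13*(-25) = -325)
((b*(-1*(-3)))*(3/(-1)))*V = ((8*(-1*(-3)))*(3/(-1)))*(-325) = ((8*3)*(3*(-1)))*(-325) = (24*(-3))*(-325) = -72*(-325) = 23400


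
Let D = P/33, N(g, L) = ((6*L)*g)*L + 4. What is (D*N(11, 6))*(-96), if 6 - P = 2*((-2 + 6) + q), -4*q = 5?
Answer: -38080/11 ≈ -3461.8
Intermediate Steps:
q = -5/4 (q = -1/4*5 = -5/4 ≈ -1.2500)
N(g, L) = 4 + 6*g*L**2 (N(g, L) = (6*L*g)*L + 4 = 6*g*L**2 + 4 = 4 + 6*g*L**2)
P = 1/2 (P = 6 - 2*((-2 + 6) - 5/4) = 6 - 2*(4 - 5/4) = 6 - 2*11/4 = 6 - 1*11/2 = 6 - 11/2 = 1/2 ≈ 0.50000)
D = 1/66 (D = (1/2)/33 = (1/2)*(1/33) = 1/66 ≈ 0.015152)
(D*N(11, 6))*(-96) = ((4 + 6*11*6**2)/66)*(-96) = ((4 + 6*11*36)/66)*(-96) = ((4 + 2376)/66)*(-96) = ((1/66)*2380)*(-96) = (1190/33)*(-96) = -38080/11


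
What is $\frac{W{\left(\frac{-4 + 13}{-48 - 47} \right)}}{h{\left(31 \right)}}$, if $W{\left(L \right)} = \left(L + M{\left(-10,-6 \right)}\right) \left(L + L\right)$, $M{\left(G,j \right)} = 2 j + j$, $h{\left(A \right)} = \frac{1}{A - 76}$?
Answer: $- \frac{278478}{1805} \approx -154.28$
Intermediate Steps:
$h{\left(A \right)} = \frac{1}{-76 + A}$
$M{\left(G,j \right)} = 3 j$
$W{\left(L \right)} = 2 L \left(-18 + L\right)$ ($W{\left(L \right)} = \left(L + 3 \left(-6\right)\right) \left(L + L\right) = \left(L - 18\right) 2 L = \left(-18 + L\right) 2 L = 2 L \left(-18 + L\right)$)
$\frac{W{\left(\frac{-4 + 13}{-48 - 47} \right)}}{h{\left(31 \right)}} = \frac{2 \frac{-4 + 13}{-48 - 47} \left(-18 + \frac{-4 + 13}{-48 - 47}\right)}{\frac{1}{-76 + 31}} = \frac{2 \frac{9}{-95} \left(-18 + \frac{9}{-95}\right)}{\frac{1}{-45}} = \frac{2 \cdot 9 \left(- \frac{1}{95}\right) \left(-18 + 9 \left(- \frac{1}{95}\right)\right)}{- \frac{1}{45}} = 2 \left(- \frac{9}{95}\right) \left(-18 - \frac{9}{95}\right) \left(-45\right) = 2 \left(- \frac{9}{95}\right) \left(- \frac{1719}{95}\right) \left(-45\right) = \frac{30942}{9025} \left(-45\right) = - \frac{278478}{1805}$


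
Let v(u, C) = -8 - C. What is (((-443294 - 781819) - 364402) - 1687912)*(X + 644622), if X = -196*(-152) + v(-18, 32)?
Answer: -2210211555698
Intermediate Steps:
X = 29752 (X = -196*(-152) + (-8 - 1*32) = 29792 + (-8 - 32) = 29792 - 40 = 29752)
(((-443294 - 781819) - 364402) - 1687912)*(X + 644622) = (((-443294 - 781819) - 364402) - 1687912)*(29752 + 644622) = ((-1225113 - 364402) - 1687912)*674374 = (-1589515 - 1687912)*674374 = -3277427*674374 = -2210211555698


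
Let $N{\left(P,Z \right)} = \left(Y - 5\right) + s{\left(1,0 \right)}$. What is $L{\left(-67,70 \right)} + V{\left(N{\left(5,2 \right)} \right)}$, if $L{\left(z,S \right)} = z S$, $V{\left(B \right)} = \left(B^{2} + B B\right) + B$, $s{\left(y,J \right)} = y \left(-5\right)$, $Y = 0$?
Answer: $-4500$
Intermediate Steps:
$s{\left(y,J \right)} = - 5 y$
$N{\left(P,Z \right)} = -10$ ($N{\left(P,Z \right)} = \left(0 - 5\right) - 5 = -5 - 5 = -10$)
$V{\left(B \right)} = B + 2 B^{2}$ ($V{\left(B \right)} = \left(B^{2} + B^{2}\right) + B = 2 B^{2} + B = B + 2 B^{2}$)
$L{\left(z,S \right)} = S z$
$L{\left(-67,70 \right)} + V{\left(N{\left(5,2 \right)} \right)} = 70 \left(-67\right) - 10 \left(1 + 2 \left(-10\right)\right) = -4690 - 10 \left(1 - 20\right) = -4690 - -190 = -4690 + 190 = -4500$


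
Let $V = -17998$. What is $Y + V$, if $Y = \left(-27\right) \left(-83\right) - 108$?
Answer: $-15865$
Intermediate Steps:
$Y = 2133$ ($Y = 2241 - 108 = 2133$)
$Y + V = 2133 - 17998 = -15865$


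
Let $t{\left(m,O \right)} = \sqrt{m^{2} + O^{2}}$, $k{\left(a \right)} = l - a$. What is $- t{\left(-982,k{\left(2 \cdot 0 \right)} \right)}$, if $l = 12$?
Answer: $- 2 \sqrt{241117} \approx -982.07$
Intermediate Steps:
$k{\left(a \right)} = 12 - a$
$t{\left(m,O \right)} = \sqrt{O^{2} + m^{2}}$
$- t{\left(-982,k{\left(2 \cdot 0 \right)} \right)} = - \sqrt{\left(12 - 2 \cdot 0\right)^{2} + \left(-982\right)^{2}} = - \sqrt{\left(12 - 0\right)^{2} + 964324} = - \sqrt{\left(12 + 0\right)^{2} + 964324} = - \sqrt{12^{2} + 964324} = - \sqrt{144 + 964324} = - \sqrt{964468} = - 2 \sqrt{241117}$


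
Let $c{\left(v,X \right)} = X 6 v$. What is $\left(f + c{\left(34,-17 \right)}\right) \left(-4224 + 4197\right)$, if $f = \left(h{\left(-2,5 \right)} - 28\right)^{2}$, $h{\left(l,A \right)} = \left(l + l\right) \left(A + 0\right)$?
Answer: $31428$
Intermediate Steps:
$c{\left(v,X \right)} = 6 X v$
$h{\left(l,A \right)} = 2 A l$ ($h{\left(l,A \right)} = 2 l A = 2 A l$)
$f = 2304$ ($f = \left(2 \cdot 5 \left(-2\right) - 28\right)^{2} = \left(-20 - 28\right)^{2} = \left(-48\right)^{2} = 2304$)
$\left(f + c{\left(34,-17 \right)}\right) \left(-4224 + 4197\right) = \left(2304 + 6 \left(-17\right) 34\right) \left(-4224 + 4197\right) = \left(2304 - 3468\right) \left(-27\right) = \left(-1164\right) \left(-27\right) = 31428$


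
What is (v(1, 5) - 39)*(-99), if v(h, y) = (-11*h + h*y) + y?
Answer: 3960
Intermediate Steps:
v(h, y) = y - 11*h + h*y
(v(1, 5) - 39)*(-99) = ((5 - 11*1 + 1*5) - 39)*(-99) = ((5 - 11 + 5) - 39)*(-99) = (-1 - 39)*(-99) = -40*(-99) = 3960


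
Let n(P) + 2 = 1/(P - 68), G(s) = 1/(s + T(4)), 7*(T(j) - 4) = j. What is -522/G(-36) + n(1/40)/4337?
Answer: 1354228038174/82546121 ≈ 16406.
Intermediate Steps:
T(j) = 4 + j/7
G(s) = 1/(32/7 + s) (G(s) = 1/(s + (4 + (⅐)*4)) = 1/(s + (4 + 4/7)) = 1/(s + 32/7) = 1/(32/7 + s))
n(P) = -2 + 1/(-68 + P) (n(P) = -2 + 1/(P - 68) = -2 + 1/(-68 + P))
-522/G(-36) + n(1/40)/4337 = -522/(7/(32 + 7*(-36))) + ((137 - 2/40)/(-68 + 1/40))/4337 = -522/(7/(32 - 252)) + ((137 - 2*1/40)/(-68 + 1/40))*(1/4337) = -522/(7/(-220)) + ((137 - 1/20)/(-2719/40))*(1/4337) = -522/(7*(-1/220)) - 40/2719*2739/20*(1/4337) = -522/(-7/220) - 5478/2719*1/4337 = -522*(-220/7) - 5478/11792303 = 114840/7 - 5478/11792303 = 1354228038174/82546121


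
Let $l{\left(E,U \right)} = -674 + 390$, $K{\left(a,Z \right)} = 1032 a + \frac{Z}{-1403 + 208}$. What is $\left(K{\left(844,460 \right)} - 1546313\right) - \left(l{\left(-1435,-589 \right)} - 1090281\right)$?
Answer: $\frac{99247048}{239} \approx 4.1526 \cdot 10^{5}$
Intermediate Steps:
$K{\left(a,Z \right)} = 1032 a - \frac{Z}{1195}$ ($K{\left(a,Z \right)} = 1032 a + \frac{Z}{-1195} = 1032 a - \frac{Z}{1195}$)
$l{\left(E,U \right)} = -284$
$\left(K{\left(844,460 \right)} - 1546313\right) - \left(l{\left(-1435,-589 \right)} - 1090281\right) = \left(\left(1032 \cdot 844 - \frac{92}{239}\right) - 1546313\right) - \left(-284 - 1090281\right) = \left(\left(871008 - \frac{92}{239}\right) - 1546313\right) - \left(-284 - 1090281\right) = \left(\frac{208170820}{239} - 1546313\right) - -1090565 = - \frac{161397987}{239} + 1090565 = \frac{99247048}{239}$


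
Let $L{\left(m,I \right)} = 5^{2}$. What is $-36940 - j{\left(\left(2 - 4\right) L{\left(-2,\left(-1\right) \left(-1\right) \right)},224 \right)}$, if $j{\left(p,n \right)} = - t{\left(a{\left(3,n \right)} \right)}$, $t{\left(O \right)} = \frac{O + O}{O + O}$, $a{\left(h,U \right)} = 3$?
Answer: $-36939$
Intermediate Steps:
$L{\left(m,I \right)} = 25$
$t{\left(O \right)} = 1$ ($t{\left(O \right)} = \frac{2 O}{2 O} = 2 O \frac{1}{2 O} = 1$)
$j{\left(p,n \right)} = -1$ ($j{\left(p,n \right)} = \left(-1\right) 1 = -1$)
$-36940 - j{\left(\left(2 - 4\right) L{\left(-2,\left(-1\right) \left(-1\right) \right)},224 \right)} = -36940 - -1 = -36940 + 1 = -36939$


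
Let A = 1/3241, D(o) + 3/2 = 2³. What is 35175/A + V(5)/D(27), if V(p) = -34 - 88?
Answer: 1482028031/13 ≈ 1.1400e+8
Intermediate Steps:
D(o) = 13/2 (D(o) = -3/2 + 2³ = -3/2 + 8 = 13/2)
V(p) = -122
A = 1/3241 ≈ 0.00030855
35175/A + V(5)/D(27) = 35175/(1/3241) - 122/13/2 = 35175*3241 - 122*2/13 = 114002175 - 244/13 = 1482028031/13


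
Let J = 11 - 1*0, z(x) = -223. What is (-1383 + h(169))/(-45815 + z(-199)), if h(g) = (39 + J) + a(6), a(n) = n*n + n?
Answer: 1291/46038 ≈ 0.028042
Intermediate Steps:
J = 11 (J = 11 + 0 = 11)
a(n) = n + n**2 (a(n) = n**2 + n = n + n**2)
h(g) = 92 (h(g) = (39 + 11) + 6*(1 + 6) = 50 + 6*7 = 50 + 42 = 92)
(-1383 + h(169))/(-45815 + z(-199)) = (-1383 + 92)/(-45815 - 223) = -1291/(-46038) = -1291*(-1/46038) = 1291/46038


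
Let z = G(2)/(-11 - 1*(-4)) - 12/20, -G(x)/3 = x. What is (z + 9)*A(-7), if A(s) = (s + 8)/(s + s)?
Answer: -162/245 ≈ -0.66122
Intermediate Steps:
G(x) = -3*x
A(s) = (8 + s)/(2*s) (A(s) = (8 + s)/((2*s)) = (8 + s)*(1/(2*s)) = (8 + s)/(2*s))
z = 9/35 (z = (-3*2)/(-11 - 1*(-4)) - 12/20 = -6/(-11 + 4) - 12*1/20 = -6/(-7) - ⅗ = -6*(-⅐) - ⅗ = 6/7 - ⅗ = 9/35 ≈ 0.25714)
(z + 9)*A(-7) = (9/35 + 9)*((½)*(8 - 7)/(-7)) = 324*((½)*(-⅐)*1)/35 = (324/35)*(-1/14) = -162/245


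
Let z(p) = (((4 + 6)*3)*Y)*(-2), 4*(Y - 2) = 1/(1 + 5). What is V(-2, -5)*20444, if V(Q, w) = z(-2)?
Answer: -2504390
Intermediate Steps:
Y = 49/24 (Y = 2 + 1/(4*(1 + 5)) = 2 + (1/4)/6 = 2 + (1/4)*(1/6) = 2 + 1/24 = 49/24 ≈ 2.0417)
z(p) = -245/2 (z(p) = (((4 + 6)*3)*(49/24))*(-2) = ((10*3)*(49/24))*(-2) = (30*(49/24))*(-2) = (245/4)*(-2) = -245/2)
V(Q, w) = -245/2
V(-2, -5)*20444 = -245/2*20444 = -2504390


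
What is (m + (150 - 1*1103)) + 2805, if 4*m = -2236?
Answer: 1293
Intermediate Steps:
m = -559 (m = (¼)*(-2236) = -559)
(m + (150 - 1*1103)) + 2805 = (-559 + (150 - 1*1103)) + 2805 = (-559 + (150 - 1103)) + 2805 = (-559 - 953) + 2805 = -1512 + 2805 = 1293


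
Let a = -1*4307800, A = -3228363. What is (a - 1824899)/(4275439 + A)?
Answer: -6132699/1047076 ≈ -5.8570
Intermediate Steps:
a = -4307800
(a - 1824899)/(4275439 + A) = (-4307800 - 1824899)/(4275439 - 3228363) = -6132699/1047076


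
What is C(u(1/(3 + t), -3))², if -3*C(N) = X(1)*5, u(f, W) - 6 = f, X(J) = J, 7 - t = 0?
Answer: 25/9 ≈ 2.7778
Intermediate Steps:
t = 7 (t = 7 - 1*0 = 7 + 0 = 7)
u(f, W) = 6 + f
C(N) = -5/3
C(u(1/(3 + t), -3))² = (-5/3)² = 25/9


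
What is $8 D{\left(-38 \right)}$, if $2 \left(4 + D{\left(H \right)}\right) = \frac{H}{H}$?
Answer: $-28$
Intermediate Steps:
$D{\left(H \right)} = - \frac{7}{2}$ ($D{\left(H \right)} = -4 + \frac{H \frac{1}{H}}{2} = -4 + \frac{1}{2} \cdot 1 = -4 + \frac{1}{2} = - \frac{7}{2}$)
$8 D{\left(-38 \right)} = 8 \left(- \frac{7}{2}\right) = -28$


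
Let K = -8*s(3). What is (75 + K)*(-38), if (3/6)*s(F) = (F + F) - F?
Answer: -1026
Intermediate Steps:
s(F) = 2*F (s(F) = 2*((F + F) - F) = 2*(2*F - F) = 2*F)
K = -48 (K = -16*3 = -8*6 = -48)
(75 + K)*(-38) = (75 - 48)*(-38) = 27*(-38) = -1026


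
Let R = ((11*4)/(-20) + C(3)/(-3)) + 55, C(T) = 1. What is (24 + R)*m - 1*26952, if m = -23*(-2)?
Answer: -351518/15 ≈ -23435.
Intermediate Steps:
m = 46
R = 787/15 (R = ((11*4)/(-20) + 1/(-3)) + 55 = (44*(-1/20) + 1*(-1/3)) + 55 = (-11/5 - 1/3) + 55 = -38/15 + 55 = 787/15 ≈ 52.467)
(24 + R)*m - 1*26952 = (24 + 787/15)*46 - 1*26952 = (1147/15)*46 - 26952 = 52762/15 - 26952 = -351518/15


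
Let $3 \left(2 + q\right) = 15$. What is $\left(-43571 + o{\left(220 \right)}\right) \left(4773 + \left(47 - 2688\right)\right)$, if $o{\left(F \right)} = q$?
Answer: $-92886976$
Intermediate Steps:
$q = 3$ ($q = -2 + \frac{1}{3} \cdot 15 = -2 + 5 = 3$)
$o{\left(F \right)} = 3$
$\left(-43571 + o{\left(220 \right)}\right) \left(4773 + \left(47 - 2688\right)\right) = \left(-43571 + 3\right) \left(4773 + \left(47 - 2688\right)\right) = - 43568 \left(4773 + \left(47 - 2688\right)\right) = - 43568 \left(4773 - 2641\right) = \left(-43568\right) 2132 = -92886976$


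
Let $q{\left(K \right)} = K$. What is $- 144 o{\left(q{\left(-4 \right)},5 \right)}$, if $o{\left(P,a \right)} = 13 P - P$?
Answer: $6912$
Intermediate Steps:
$o{\left(P,a \right)} = 12 P$
$- 144 o{\left(q{\left(-4 \right)},5 \right)} = - 144 \cdot 12 \left(-4\right) = \left(-144\right) \left(-48\right) = 6912$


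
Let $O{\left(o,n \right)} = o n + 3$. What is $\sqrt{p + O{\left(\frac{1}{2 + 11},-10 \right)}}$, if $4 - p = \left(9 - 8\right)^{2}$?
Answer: $\frac{2 \sqrt{221}}{13} \approx 2.2871$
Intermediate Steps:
$O{\left(o,n \right)} = 3 + n o$ ($O{\left(o,n \right)} = n o + 3 = 3 + n o$)
$p = 3$ ($p = 4 - \left(9 - 8\right)^{2} = 4 - 1^{2} = 4 - 1 = 3$)
$\sqrt{p + O{\left(\frac{1}{2 + 11},-10 \right)}} = \sqrt{3 + \left(3 - \frac{10}{2 + 11}\right)} = \sqrt{3 + \left(3 - \frac{10}{13}\right)} = \sqrt{3 + \frac{29}{13}} = \sqrt{\frac{68}{13}} = \frac{2 \sqrt{221}}{13}$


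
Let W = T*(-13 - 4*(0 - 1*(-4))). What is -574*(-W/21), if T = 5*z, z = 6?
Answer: -23780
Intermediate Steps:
T = 30 (T = 5*6 = 30)
W = -870 (W = 30*(-13 - 4*(0 - 1*(-4))) = 30*(-13 - 4*(0 + 4)) = 30*(-13 - 4*4) = 30*(-13 - 16) = 30*(-29) = -870)
-574*(-W/21) = -574/((3*(-7))/(-870)) = -574/((-21*(-1/870))) = -574/7/290 = -574*290/7 = -23780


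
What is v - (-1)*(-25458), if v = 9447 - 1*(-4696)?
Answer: -11315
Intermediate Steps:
v = 14143 (v = 9447 + 4696 = 14143)
v - (-1)*(-25458) = 14143 - (-1)*(-25458) = 14143 - 1*25458 = 14143 - 25458 = -11315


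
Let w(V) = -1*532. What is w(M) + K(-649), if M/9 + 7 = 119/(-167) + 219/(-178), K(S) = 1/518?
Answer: -275575/518 ≈ -532.00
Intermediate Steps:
K(S) = 1/518
M = -2392533/29726 (M = -63 + 9*(119/(-167) + 219/(-178)) = -63 + 9*(119*(-1/167) + 219*(-1/178)) = -63 + 9*(-119/167 - 219/178) = -63 + 9*(-57755/29726) = -63 - 519795/29726 = -2392533/29726 ≈ -80.486)
w(V) = -532
w(M) + K(-649) = -532 + 1/518 = -275575/518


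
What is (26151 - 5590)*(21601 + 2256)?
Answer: 490523777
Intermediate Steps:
(26151 - 5590)*(21601 + 2256) = 20561*23857 = 490523777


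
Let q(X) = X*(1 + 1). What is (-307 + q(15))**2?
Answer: 76729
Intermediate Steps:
q(X) = 2*X (q(X) = X*2 = 2*X)
(-307 + q(15))**2 = (-307 + 2*15)**2 = (-307 + 30)**2 = (-277)**2 = 76729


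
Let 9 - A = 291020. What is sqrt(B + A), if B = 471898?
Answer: sqrt(180887) ≈ 425.31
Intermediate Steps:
A = -291011 (A = 9 - 1*291020 = 9 - 291020 = -291011)
sqrt(B + A) = sqrt(471898 - 291011) = sqrt(180887)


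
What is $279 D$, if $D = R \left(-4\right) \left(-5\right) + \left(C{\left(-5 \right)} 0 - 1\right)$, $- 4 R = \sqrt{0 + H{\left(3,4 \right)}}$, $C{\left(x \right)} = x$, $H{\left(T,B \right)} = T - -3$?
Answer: $-279 - 1395 \sqrt{6} \approx -3696.0$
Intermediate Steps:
$H{\left(T,B \right)} = 3 + T$ ($H{\left(T,B \right)} = T + 3 = 3 + T$)
$R = - \frac{\sqrt{6}}{4}$ ($R = - \frac{\sqrt{0 + \left(3 + 3\right)}}{4} = - \frac{\sqrt{0 + 6}}{4} = - \frac{\sqrt{6}}{4} \approx -0.61237$)
$D = -1 - 5 \sqrt{6}$ ($D = - \frac{\sqrt{6}}{4} \left(-4\right) \left(-5\right) - 1 = \sqrt{6} \left(-5\right) + \left(0 - 1\right) = - 5 \sqrt{6} - 1 = -1 - 5 \sqrt{6} \approx -13.247$)
$279 D = 279 \left(-1 - 5 \sqrt{6}\right) = -279 - 1395 \sqrt{6}$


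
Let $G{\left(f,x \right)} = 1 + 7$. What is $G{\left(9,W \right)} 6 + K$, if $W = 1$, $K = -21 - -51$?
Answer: $78$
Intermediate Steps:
$K = 30$ ($K = -21 + 51 = 30$)
$G{\left(f,x \right)} = 8$
$G{\left(9,W \right)} 6 + K = 8 \cdot 6 + 30 = 48 + 30 = 78$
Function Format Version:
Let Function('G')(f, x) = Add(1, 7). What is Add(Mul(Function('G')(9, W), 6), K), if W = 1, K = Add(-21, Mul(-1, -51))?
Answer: 78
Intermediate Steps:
K = 30 (K = Add(-21, 51) = 30)
Function('G')(f, x) = 8
Add(Mul(Function('G')(9, W), 6), K) = Add(Mul(8, 6), 30) = Add(48, 30) = 78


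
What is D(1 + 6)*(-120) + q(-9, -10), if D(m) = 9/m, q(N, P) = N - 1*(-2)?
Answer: -1129/7 ≈ -161.29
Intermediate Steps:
q(N, P) = 2 + N (q(N, P) = N + 2 = 2 + N)
D(1 + 6)*(-120) + q(-9, -10) = (9/(1 + 6))*(-120) + (2 - 9) = (9/7)*(-120) - 7 = -1080/7 - 7 = -1129/7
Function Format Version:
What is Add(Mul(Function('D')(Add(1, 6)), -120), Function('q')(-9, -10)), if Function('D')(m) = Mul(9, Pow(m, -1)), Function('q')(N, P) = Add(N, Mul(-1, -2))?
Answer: Rational(-1129, 7) ≈ -161.29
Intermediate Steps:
Function('q')(N, P) = Add(2, N) (Function('q')(N, P) = Add(N, 2) = Add(2, N))
Add(Mul(Function('D')(Add(1, 6)), -120), Function('q')(-9, -10)) = Add(Mul(Mul(9, Pow(Add(1, 6), -1)), -120), Add(2, -9)) = Add(Mul(Mul(9, Pow(7, -1)), -120), -7) = Add(Mul(Mul(9, Rational(1, 7)), -120), -7) = Add(Mul(Rational(9, 7), -120), -7) = Add(Rational(-1080, 7), -7) = Rational(-1129, 7)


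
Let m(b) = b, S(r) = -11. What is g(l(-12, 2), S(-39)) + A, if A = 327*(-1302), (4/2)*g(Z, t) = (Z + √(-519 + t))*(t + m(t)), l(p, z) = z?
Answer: -425776 - 11*I*√530 ≈ -4.2578e+5 - 253.24*I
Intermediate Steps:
g(Z, t) = t*(Z + √(-519 + t)) (g(Z, t) = ((Z + √(-519 + t))*(t + t))/2 = ((Z + √(-519 + t))*(2*t))/2 = (2*t*(Z + √(-519 + t)))/2 = t*(Z + √(-519 + t)))
A = -425754
g(l(-12, 2), S(-39)) + A = -11*(2 + √(-519 - 11)) - 425754 = -11*(2 + √(-530)) - 425754 = -11*(2 + I*√530) - 425754 = (-22 - 11*I*√530) - 425754 = -425776 - 11*I*√530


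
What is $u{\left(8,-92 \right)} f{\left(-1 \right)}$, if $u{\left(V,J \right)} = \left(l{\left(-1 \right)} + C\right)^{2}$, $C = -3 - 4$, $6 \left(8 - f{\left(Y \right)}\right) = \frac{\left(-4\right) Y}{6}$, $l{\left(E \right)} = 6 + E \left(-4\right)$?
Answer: $71$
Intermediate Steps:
$l{\left(E \right)} = 6 - 4 E$
$f{\left(Y \right)} = 8 + \frac{Y}{9}$ ($f{\left(Y \right)} = 8 - \frac{- 4 Y \frac{1}{6}}{6} = 8 - \frac{\left(- \frac{2}{3}\right) Y}{6} = 8 + \frac{Y}{9}$)
$C = -7$ ($C = -3 - 4 = -7$)
$u{\left(V,J \right)} = 9$ ($u{\left(V,J \right)} = \left(\left(6 - -4\right) - 7\right)^{2} = \left(\left(6 + 4\right) - 7\right)^{2} = \left(10 - 7\right)^{2} = 3^{2} = 9$)
$u{\left(8,-92 \right)} f{\left(-1 \right)} = 9 \left(8 + \frac{1}{9} \left(-1\right)\right) = 9 \left(8 - \frac{1}{9}\right) = 9 \cdot \frac{71}{9} = 71$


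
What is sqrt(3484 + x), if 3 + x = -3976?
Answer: 3*I*sqrt(55) ≈ 22.249*I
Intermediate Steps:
x = -3979 (x = -3 - 3976 = -3979)
sqrt(3484 + x) = sqrt(3484 - 3979) = sqrt(-495) = 3*I*sqrt(55)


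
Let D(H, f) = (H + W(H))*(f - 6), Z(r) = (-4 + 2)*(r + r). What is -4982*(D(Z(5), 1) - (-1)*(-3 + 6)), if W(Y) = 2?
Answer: -463326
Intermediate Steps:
Z(r) = -4*r
D(H, f) = (-6 + f)*(2 + H) (D(H, f) = (H + 2)*(f - 6) = (2 + H)*(-6 + f) = (-6 + f)*(2 + H))
-4982*(D(Z(5), 1) - (-1)*(-3 + 6)) = -4982*((-12 - (-24)*5 + 2*1 - 4*5*1) - (-1)*(-3 + 6)) = -4982*((-12 - 6*(-20) + 2 - 20*1) - (-1)*3) = -4982*((-12 + 120 + 2 - 20) - 1*(-3)) = -4982*(90 + 3) = -4982*93 = -463326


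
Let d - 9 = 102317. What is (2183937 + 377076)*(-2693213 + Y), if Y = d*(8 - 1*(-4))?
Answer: -3752654909913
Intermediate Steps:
d = 102326 (d = 9 + 102317 = 102326)
Y = 1227912 (Y = 102326*(8 - 1*(-4)) = 102326*(8 + 4) = 102326*12 = 1227912)
(2183937 + 377076)*(-2693213 + Y) = (2183937 + 377076)*(-2693213 + 1227912) = 2561013*(-1465301) = -3752654909913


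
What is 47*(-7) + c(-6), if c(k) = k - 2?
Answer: -337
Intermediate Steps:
c(k) = -2 + k
47*(-7) + c(-6) = 47*(-7) + (-2 - 6) = -329 - 8 = -337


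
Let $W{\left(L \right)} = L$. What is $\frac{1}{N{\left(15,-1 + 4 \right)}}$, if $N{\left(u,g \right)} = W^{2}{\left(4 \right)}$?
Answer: $\frac{1}{16} \approx 0.0625$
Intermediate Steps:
$N{\left(u,g \right)} = 16$ ($N{\left(u,g \right)} = 4^{2} = 16$)
$\frac{1}{N{\left(15,-1 + 4 \right)}} = \frac{1}{16}$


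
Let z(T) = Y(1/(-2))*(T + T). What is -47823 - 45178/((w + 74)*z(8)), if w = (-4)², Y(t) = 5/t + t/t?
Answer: -309870451/6480 ≈ -47820.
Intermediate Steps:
Y(t) = 1 + 5/t (Y(t) = 5/t + 1 = 1 + 5/t)
w = 16
z(T) = -18*T (z(T) = ((5 + 1/(-2))/(1/(-2)))*(T + T) = ((5 - ½)/(-½))*(2*T) = (-2*9/2)*(2*T) = -18*T)
-47823 - 45178/((w + 74)*z(8)) = -47823 - 45178/((16 + 74)*(-18*8)) = -47823 - 45178/(90*(-144)) = -47823 - 45178/(-12960) = -47823 - 45178*(-1)/12960 = -47823 - 1*(-22589/6480) = -47823 + 22589/6480 = -309870451/6480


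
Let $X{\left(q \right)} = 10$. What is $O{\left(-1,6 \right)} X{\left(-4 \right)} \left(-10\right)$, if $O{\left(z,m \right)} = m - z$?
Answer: $-700$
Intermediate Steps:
$O{\left(-1,6 \right)} X{\left(-4 \right)} \left(-10\right) = \left(6 - -1\right) 10 \left(-10\right) = \left(6 + 1\right) 10 \left(-10\right) = 7 \cdot 10 \left(-10\right) = 70 \left(-10\right) = -700$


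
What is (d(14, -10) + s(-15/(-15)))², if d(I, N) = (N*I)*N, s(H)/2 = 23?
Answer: 2090916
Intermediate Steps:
s(H) = 46 (s(H) = 2*23 = 46)
d(I, N) = I*N² (d(I, N) = (I*N)*N = I*N²)
(d(14, -10) + s(-15/(-15)))² = (14*(-10)² + 46)² = (14*100 + 46)² = (1400 + 46)² = 1446² = 2090916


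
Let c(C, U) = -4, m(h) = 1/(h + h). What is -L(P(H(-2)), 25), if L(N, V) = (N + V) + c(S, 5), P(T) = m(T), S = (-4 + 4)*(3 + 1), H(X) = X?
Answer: -83/4 ≈ -20.750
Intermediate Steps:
m(h) = 1/(2*h)
S = 0 (S = 0*4 = 0)
P(T) = 1/(2*T)
L(N, V) = -4 + N + V (L(N, V) = (N + V) - 4 = -4 + N + V)
-L(P(H(-2)), 25) = -(-4 + (1/2)/(-2) + 25) = -(-4 + (1/2)*(-1/2) + 25) = -(-4 - 1/4 + 25) = -1*83/4 = -83/4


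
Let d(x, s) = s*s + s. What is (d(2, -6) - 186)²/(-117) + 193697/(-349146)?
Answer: -10402295/49878 ≈ -208.55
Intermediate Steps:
d(x, s) = s + s² (d(x, s) = s² + s = s + s²)
(d(2, -6) - 186)²/(-117) + 193697/(-349146) = (-6*(1 - 6) - 186)²/(-117) + 193697/(-349146) = (-6*(-5) - 186)²*(-1/117) + 193697*(-1/349146) = (30 - 186)²*(-1/117) - 27671/49878 = (-156)²*(-1/117) - 27671/49878 = 24336*(-1/117) - 27671/49878 = -208 - 27671/49878 = -10402295/49878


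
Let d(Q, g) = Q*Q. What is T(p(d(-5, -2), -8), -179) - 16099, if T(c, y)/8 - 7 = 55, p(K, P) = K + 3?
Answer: -15603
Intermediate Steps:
d(Q, g) = Q²
p(K, P) = 3 + K
T(c, y) = 496 (T(c, y) = 56 + 8*55 = 56 + 440 = 496)
T(p(d(-5, -2), -8), -179) - 16099 = 496 - 16099 = -15603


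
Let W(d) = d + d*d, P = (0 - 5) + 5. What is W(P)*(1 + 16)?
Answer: 0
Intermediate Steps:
P = 0 (P = -5 + 5 = 0)
W(d) = d + d**2
W(P)*(1 + 16) = (0*(1 + 0))*(1 + 16) = (0*1)*17 = 0*17 = 0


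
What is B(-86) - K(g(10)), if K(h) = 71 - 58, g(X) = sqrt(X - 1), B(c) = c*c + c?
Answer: 7297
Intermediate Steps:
B(c) = c + c**2 (B(c) = c**2 + c = c + c**2)
g(X) = sqrt(-1 + X)
K(h) = 13
B(-86) - K(g(10)) = -86*(1 - 86) - 1*13 = -86*(-85) - 13 = 7310 - 13 = 7297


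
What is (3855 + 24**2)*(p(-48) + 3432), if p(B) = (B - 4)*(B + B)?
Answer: 37326744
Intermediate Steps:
p(B) = 2*B*(-4 + B) (p(B) = (-4 + B)*(2*B) = 2*B*(-4 + B))
(3855 + 24**2)*(p(-48) + 3432) = (3855 + 24**2)*(2*(-48)*(-4 - 48) + 3432) = (3855 + 576)*(2*(-48)*(-52) + 3432) = 4431*(4992 + 3432) = 4431*8424 = 37326744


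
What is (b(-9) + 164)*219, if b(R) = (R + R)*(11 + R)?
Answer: 28032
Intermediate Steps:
b(R) = 2*R*(11 + R) (b(R) = (2*R)*(11 + R) = 2*R*(11 + R))
(b(-9) + 164)*219 = (2*(-9)*(11 - 9) + 164)*219 = (2*(-9)*2 + 164)*219 = (-36 + 164)*219 = 128*219 = 28032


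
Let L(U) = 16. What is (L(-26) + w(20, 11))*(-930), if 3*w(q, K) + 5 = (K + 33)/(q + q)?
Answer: -13671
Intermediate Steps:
w(q, K) = -5/3 + (33 + K)/(6*q) (w(q, K) = -5/3 + ((K + 33)/(q + q))/3 = -5/3 + ((33 + K)/((2*q)))/3 = -5/3 + ((33 + K)*(1/(2*q)))/3 = -5/3 + ((33 + K)/(2*q))/3 = -5/3 + (33 + K)/(6*q))
(L(-26) + w(20, 11))*(-930) = (16 + (⅙)*(33 + 11 - 10*20)/20)*(-930) = (16 + (⅙)*(1/20)*(33 + 11 - 200))*(-930) = (16 + (⅙)*(1/20)*(-156))*(-930) = (16 - 13/10)*(-930) = (147/10)*(-930) = -13671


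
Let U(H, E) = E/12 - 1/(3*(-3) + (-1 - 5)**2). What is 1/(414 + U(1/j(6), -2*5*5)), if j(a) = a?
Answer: 54/22129 ≈ 0.0024402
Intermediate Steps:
U(H, E) = -1/27 + E/12 (U(H, E) = E*(1/12) - 1/(-9 + (-6)**2) = E/12 - 1/(-9 + 36) = E/12 - 1/27 = -1/27 + E/12)
1/(414 + U(1/j(6), -2*5*5)) = 1/(414 + (-1/27 + (-2*5*5)/12)) = 1/(414 + (-1/27 + (-10*5)/12)) = 1/(414 + (-1/27 + (1/12)*(-50))) = 1/(414 + (-1/27 - 25/6)) = 1/(414 - 227/54) = 1/(22129/54) = 54/22129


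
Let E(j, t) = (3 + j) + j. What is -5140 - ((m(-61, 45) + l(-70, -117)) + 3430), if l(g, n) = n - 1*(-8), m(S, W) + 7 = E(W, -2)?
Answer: -8547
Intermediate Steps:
E(j, t) = 3 + 2*j
m(S, W) = -4 + 2*W (m(S, W) = -7 + (3 + 2*W) = -4 + 2*W)
l(g, n) = 8 + n (l(g, n) = n + 8 = 8 + n)
-5140 - ((m(-61, 45) + l(-70, -117)) + 3430) = -5140 - (((-4 + 2*45) + (8 - 117)) + 3430) = -5140 - (((-4 + 90) - 109) + 3430) = -5140 - ((86 - 109) + 3430) = -5140 - (-23 + 3430) = -5140 - 1*3407 = -5140 - 3407 = -8547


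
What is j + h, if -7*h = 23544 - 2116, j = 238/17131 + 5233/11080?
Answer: -4066634408499/1328680360 ≈ -3060.7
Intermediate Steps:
j = 92283563/189811480 (j = 238*(1/17131) + 5233*(1/11080) = 238/17131 + 5233/11080 = 92283563/189811480 ≈ 0.48619)
h = -21428/7 (h = -(23544 - 2116)/7 = -1/7*21428 = -21428/7 ≈ -3061.1)
j + h = 92283563/189811480 - 21428/7 = -4066634408499/1328680360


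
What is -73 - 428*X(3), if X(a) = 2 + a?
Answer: -2213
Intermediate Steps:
-73 - 428*X(3) = -73 - 428*(2 + 3) = -73 - 428*5 = -73 - 2140 = -2213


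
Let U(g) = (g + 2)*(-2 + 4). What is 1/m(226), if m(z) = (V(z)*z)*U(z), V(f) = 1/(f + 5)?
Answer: 77/34352 ≈ 0.0022415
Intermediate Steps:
V(f) = 1/(5 + f)
U(g) = 4 + 2*g (U(g) = (2 + g)*2 = 4 + 2*g)
m(z) = z*(4 + 2*z)/(5 + z) (m(z) = (z/(5 + z))*(4 + 2*z) = z*(4 + 2*z)/(5 + z))
1/m(226) = 1/(2*226*(2 + 226)/(5 + 226)) = 1/(2*226*228/231) = 1/(2*226*(1/231)*228) = 1/(34352/77) = 77/34352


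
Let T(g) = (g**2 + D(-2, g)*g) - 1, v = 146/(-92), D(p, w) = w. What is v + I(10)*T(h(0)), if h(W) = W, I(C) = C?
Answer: -533/46 ≈ -11.587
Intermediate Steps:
v = -73/46 (v = 146*(-1/92) = -73/46 ≈ -1.5870)
T(g) = -1 + 2*g**2 (T(g) = (g**2 + g*g) - 1 = (g**2 + g**2) - 1 = 2*g**2 - 1 = -1 + 2*g**2)
v + I(10)*T(h(0)) = -73/46 + 10*(-1 + 2*0**2) = -73/46 + 10*(-1 + 2*0) = -73/46 + 10*(-1 + 0) = -73/46 + 10*(-1) = -73/46 - 10 = -533/46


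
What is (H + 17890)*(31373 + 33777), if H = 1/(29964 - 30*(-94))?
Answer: 19105425164575/16392 ≈ 1.1655e+9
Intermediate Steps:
H = 1/32784 (H = 1/(29964 + 2820) = 1/32784 ≈ 3.0503e-5)
(H + 17890)*(31373 + 33777) = (1/32784 + 17890)*(31373 + 33777) = (586505761/32784)*65150 = 19105425164575/16392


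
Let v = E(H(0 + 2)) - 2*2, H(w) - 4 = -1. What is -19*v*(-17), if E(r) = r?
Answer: -323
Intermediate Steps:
H(w) = 3 (H(w) = 4 - 1 = 3)
v = -1 (v = 3 - 2*2 = 3 - 4 = -1)
-19*v*(-17) = -19*(-1)*(-17) = 19*(-17) = -323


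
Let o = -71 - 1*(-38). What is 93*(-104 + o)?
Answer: -12741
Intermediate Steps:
o = -33 (o = -71 + 38 = -33)
93*(-104 + o) = 93*(-104 - 33) = 93*(-137) = -12741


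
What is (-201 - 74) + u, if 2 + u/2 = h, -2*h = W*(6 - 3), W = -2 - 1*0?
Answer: -273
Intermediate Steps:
W = -2 (W = -2 + 0 = -2)
h = 3 (h = -(-1)*(6 - 3) = -(-1)*3 = -1/2*(-6) = 3)
u = 2 (u = -4 + 2*3 = -4 + 6 = 2)
(-201 - 74) + u = (-201 - 74) + 2 = -275 + 2 = -273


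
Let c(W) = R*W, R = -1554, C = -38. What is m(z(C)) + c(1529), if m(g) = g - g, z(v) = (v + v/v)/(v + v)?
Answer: -2376066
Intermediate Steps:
z(v) = (1 + v)/(2*v) (z(v) = (v + 1)/((2*v)) = (1 + v)*(1/(2*v)) = (1 + v)/(2*v))
c(W) = -1554*W
m(g) = 0
m(z(C)) + c(1529) = 0 - 1554*1529 = 0 - 2376066 = -2376066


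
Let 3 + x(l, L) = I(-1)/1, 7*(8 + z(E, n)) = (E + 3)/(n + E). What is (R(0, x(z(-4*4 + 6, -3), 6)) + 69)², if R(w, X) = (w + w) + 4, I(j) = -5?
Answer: 5329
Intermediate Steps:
z(E, n) = -8 + (3 + E)/(7*(E + n)) (z(E, n) = -8 + ((E + 3)/(n + E))/7 = -8 + ((3 + E)/(E + n))/7 = -8 + (3 + E)/(7*(E + n)))
x(l, L) = -8 (x(l, L) = -3 - 5/1 = -3 - 5*1 = -3 - 5 = -8)
R(w, X) = 4 + 2*w (R(w, X) = 2*w + 4 = 4 + 2*w)
(R(0, x(z(-4*4 + 6, -3), 6)) + 69)² = ((4 + 2*0) + 69)² = ((4 + 0) + 69)² = (4 + 69)² = 73² = 5329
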